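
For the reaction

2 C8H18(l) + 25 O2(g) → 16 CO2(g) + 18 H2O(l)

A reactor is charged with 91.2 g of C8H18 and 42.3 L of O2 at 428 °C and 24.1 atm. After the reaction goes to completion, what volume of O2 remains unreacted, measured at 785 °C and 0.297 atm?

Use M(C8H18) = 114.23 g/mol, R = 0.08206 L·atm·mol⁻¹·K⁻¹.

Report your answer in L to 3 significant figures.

2260 L

n(C8H18) = 91.2 / 114.23 = 0.7984 mol
n(O2) = PV/RT = (24.1 × 42.3) / (0.08206 × 701.15) = 17.72 mol
For 0.7984 mol C8H18, stoichiometry requires (25/2) × 0.7984 = 9.980 mol O2; 17.72 mol is available, so C8H18 is limiting.
n(O2) consumed = (25/2) × 0.7984 = 9.980 mol; remaining = 17.72 − 9.980 = 7.740 mol
V(O2) = nRT/P = 7.740 × 0.08206 × 1058.15 / 0.297 = 2263 L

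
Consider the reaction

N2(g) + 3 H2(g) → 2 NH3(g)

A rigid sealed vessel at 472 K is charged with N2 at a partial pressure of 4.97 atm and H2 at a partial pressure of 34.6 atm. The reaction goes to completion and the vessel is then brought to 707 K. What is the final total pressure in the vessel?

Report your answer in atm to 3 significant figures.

44.4 atm

At constant V, partial pressures at 472 K are proportional to moles, so apply stoichiometry directly to pressures.
P(H2) required for 4.97 atm of N2 = (3/1) × 4.97 = 14.91 atm; available 34.6 atm, so N2 is limiting.
P(H2) remaining = 34.6 − (3/1) × 4.97 = 19.69 atm
P(gaseous products) = (2)/1 × 4.97 = 9.940 atm
P_total at 472 K = 19.69 + 9.940 = 29.63 atm
Scaling to 707 K: P = 29.63 × 707/472 = 44.38 atm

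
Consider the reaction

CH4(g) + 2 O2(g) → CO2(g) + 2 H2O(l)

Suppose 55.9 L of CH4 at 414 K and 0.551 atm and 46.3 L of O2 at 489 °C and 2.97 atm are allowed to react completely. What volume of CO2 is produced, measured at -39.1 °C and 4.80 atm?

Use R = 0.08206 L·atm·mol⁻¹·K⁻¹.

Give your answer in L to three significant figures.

3.63 L

n(CH4) = PV/RT = (0.551 × 55.9) / (0.08206 × 414) = 0.9066 mol
n(O2) = PV/RT = (2.97 × 46.3) / (0.08206 × 762.15) = 2.199 mol
For 0.9066 mol CH4, stoichiometry requires (2/1) × 0.9066 = 1.813 mol O2; 2.199 mol is available, so CH4 is limiting.
n(CO2) = (1/1) × 0.9066 = 0.9066 mol
V(CO2) = nRT/P = 0.9066 × 0.08206 × 234.05 / 4.80 = 3.628 L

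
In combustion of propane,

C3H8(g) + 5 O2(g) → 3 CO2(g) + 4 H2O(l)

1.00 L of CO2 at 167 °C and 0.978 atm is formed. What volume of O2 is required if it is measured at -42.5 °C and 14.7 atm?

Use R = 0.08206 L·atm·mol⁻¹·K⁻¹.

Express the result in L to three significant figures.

0.0581 L

n(CO2) = PV/RT = (0.978 × 1.00) / (0.08206 × 440.15) = 0.02708 mol
n(O2) = (5/3) × 0.02708 = 0.04513 mol
V = nRT/P = 0.04513 × 0.08206 × 230.65 / 14.7 = 0.05811 L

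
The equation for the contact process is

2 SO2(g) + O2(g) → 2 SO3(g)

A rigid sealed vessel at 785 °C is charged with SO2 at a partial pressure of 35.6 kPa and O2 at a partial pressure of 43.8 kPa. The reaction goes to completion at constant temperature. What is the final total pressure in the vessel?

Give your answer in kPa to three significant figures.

With V and T fixed, P_i ∝ n_i, so the mole ratios apply directly to partial pressures at 785 °C.
P(O2) required for 35.6 kPa of SO2 = (1/2) × 35.6 = 17.80 kPa; available 43.8 kPa, so SO2 is limiting.
P(O2) remaining = 43.8 − (1/2) × 35.6 = 26.00 kPa
P(gaseous products) = (2)/2 × 35.6 = 35.60 kPa
P_total at 785 °C = 26.00 + 35.60 = 61.60 kPa

61.6 kPa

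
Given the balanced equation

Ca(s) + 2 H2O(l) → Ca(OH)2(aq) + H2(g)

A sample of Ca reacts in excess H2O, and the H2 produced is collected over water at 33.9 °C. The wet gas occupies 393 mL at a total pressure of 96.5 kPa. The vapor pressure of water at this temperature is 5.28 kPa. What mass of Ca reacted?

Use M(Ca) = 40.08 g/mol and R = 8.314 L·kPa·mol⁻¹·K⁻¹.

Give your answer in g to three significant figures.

0.563 g

P(H2) = 96.5 − 5.28 = 91.22 kPa
n(H2) = PV/RT = (91.22 × 0.3930) / (8.314 × 307.05) = 0.01404 mol
n(Ca) = (1/1) × 0.01404 = 0.01404 mol
m(Ca) = 0.01404 × 40.08 = 0.5627 g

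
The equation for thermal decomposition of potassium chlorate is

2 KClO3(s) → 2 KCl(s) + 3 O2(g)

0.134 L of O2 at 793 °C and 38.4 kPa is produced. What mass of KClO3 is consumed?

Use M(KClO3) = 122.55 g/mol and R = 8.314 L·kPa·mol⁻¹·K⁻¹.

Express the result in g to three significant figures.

0.0474 g

n(O2) = PV/RT = (38.4 × 0.134) / (8.314 × 1066.15) = 0.0005805 mol
n(KClO3) = (2/3) × 0.0005805 = 0.0003870 mol
m(KClO3) = 0.0003870 × 122.55 = 0.04743 g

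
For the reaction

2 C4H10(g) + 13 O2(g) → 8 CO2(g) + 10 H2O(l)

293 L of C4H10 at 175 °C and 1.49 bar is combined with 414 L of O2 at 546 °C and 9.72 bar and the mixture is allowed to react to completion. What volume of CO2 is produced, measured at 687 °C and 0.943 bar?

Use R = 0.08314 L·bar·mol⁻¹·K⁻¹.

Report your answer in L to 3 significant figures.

n(C4H10) = PV/RT = (1.49 × 293) / (0.08314 × 448.15) = 11.72 mol
n(O2) = PV/RT = (9.72 × 414) / (0.08314 × 819.15) = 59.09 mol
For 11.72 mol C4H10, stoichiometry requires (13/2) × 11.72 = 76.18 mol O2; 59.09 mol is available, so O2 is limiting.
n(CO2) = (8/13) × 59.09 = 36.36 mol
V(CO2) = nRT/P = 36.36 × 0.08314 × 960.15 / 0.943 = 3078 L

3080 L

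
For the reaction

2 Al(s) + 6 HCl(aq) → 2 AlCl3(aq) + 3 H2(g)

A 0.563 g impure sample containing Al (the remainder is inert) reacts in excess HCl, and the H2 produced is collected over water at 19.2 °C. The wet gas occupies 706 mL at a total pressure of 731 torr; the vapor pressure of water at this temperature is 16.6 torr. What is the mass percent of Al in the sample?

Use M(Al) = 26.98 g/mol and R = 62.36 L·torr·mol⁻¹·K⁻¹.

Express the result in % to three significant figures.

88.4 %

P(H2) = 731 − 16.6 = 714.4 torr
n(H2) = PV/RT = (714.4 × 0.7060) / (62.36 × 292.35) = 0.02767 mol
n(Al) = (2/3) × 0.02767 = 0.01845 mol
m(Al) = 0.01845 × 26.98 = 0.4978 g
%Al = 0.4978 / 0.563 × 100 = 88.42%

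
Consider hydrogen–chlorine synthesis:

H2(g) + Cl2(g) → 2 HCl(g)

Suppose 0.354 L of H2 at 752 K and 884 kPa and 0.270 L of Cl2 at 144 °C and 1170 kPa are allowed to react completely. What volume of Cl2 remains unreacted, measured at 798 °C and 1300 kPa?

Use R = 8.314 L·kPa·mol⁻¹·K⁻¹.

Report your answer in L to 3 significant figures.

0.281 L

n(H2) = PV/RT = (884 × 0.354) / (8.314 × 752) = 0.05005 mol
n(Cl2) = PV/RT = (1170 × 0.270) / (8.314 × 417.15) = 0.09109 mol
For 0.05005 mol H2, stoichiometry requires (1/1) × 0.05005 = 0.05005 mol Cl2; 0.09109 mol is available, so H2 is limiting.
n(Cl2) consumed = (1/1) × 0.05005 = 0.05005 mol; remaining = 0.09109 − 0.05005 = 0.04104 mol
V(Cl2) = nRT/P = 0.04104 × 8.314 × 1071.15 / 1300 = 0.2811 L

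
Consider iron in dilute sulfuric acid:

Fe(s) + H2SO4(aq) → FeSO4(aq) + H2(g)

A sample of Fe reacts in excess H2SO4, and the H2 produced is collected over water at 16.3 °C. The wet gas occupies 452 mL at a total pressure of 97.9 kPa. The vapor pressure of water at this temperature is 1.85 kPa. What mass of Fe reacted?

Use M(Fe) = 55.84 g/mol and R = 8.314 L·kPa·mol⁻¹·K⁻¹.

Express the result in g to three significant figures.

1.01 g

P(H2) = 97.9 − 1.85 = 96.05 kPa
n(H2) = PV/RT = (96.05 × 0.4520) / (8.314 × 289.45) = 0.01804 mol
n(Fe) = (1/1) × 0.01804 = 0.01804 mol
m(Fe) = 0.01804 × 55.84 = 1.007 g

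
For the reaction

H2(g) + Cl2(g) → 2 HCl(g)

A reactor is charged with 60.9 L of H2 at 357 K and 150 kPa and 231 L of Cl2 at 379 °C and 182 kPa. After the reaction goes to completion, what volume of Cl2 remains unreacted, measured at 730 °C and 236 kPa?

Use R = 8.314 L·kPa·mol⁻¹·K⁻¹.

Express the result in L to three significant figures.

n(H2) = PV/RT = (150 × 60.9) / (8.314 × 357) = 3.078 mol
n(Cl2) = PV/RT = (182 × 231) / (8.314 × 652.15) = 7.754 mol
For 3.078 mol H2, stoichiometry requires (1/1) × 3.078 = 3.078 mol Cl2; 7.754 mol is available, so H2 is limiting.
n(Cl2) consumed = (1/1) × 3.078 = 3.078 mol; remaining = 7.754 − 3.078 = 4.676 mol
V(Cl2) = nRT/P = 4.676 × 8.314 × 1003.15 / 236 = 165.2 L

165 L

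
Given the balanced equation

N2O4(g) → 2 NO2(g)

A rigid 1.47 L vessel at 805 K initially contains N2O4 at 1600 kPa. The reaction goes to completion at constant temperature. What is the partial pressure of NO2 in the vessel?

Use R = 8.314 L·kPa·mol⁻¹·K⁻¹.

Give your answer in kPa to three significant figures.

n(N2O4)₀ = PV/RT = (1600 × 1.47) / (8.314 × 805) = 0.3514 mol
n(NO2) = (2/1) × 0.3514 = 0.7028 mol
P(NO2) = nRT/V = 0.7028 × 8.314 × 805 / 1.47 = 3200 kPa

3200 kPa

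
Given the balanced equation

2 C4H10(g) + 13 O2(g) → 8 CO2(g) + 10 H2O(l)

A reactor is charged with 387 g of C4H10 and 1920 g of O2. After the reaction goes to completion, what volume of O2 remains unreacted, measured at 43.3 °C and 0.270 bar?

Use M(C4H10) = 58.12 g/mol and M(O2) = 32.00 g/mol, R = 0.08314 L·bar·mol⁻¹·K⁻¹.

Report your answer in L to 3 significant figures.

1630 L

n(C4H10) = 387 / 58.12 = 6.659 mol
n(O2) = 1920 / 32.00 = 60.00 mol
For 6.659 mol C4H10, stoichiometry requires (13/2) × 6.659 = 43.28 mol O2; 60.00 mol is available, so C4H10 is limiting.
n(O2) consumed = (13/2) × 6.659 = 43.28 mol; remaining = 60.00 − 43.28 = 16.72 mol
V(O2) = nRT/P = 16.72 × 0.08314 × 316.45 / 0.270 = 1629 L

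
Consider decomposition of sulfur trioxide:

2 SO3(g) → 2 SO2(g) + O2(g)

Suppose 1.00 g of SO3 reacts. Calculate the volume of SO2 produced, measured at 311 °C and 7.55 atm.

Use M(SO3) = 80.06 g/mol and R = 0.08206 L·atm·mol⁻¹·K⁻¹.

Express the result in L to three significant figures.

n(SO3) = 1.000 / 80.06 = 0.01249 mol
n(SO2) = (2/2) × 0.01249 = 0.01249 mol
V = nRT/P = 0.01249 × 0.08206 × 584.15 / 7.55 = 0.07930 L

0.0793 L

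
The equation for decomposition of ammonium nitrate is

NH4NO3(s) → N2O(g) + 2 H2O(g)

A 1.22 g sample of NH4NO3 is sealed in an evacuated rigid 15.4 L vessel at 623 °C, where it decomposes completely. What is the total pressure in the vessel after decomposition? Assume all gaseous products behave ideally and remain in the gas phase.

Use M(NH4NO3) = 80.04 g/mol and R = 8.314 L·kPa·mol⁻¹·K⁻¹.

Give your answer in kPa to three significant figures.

22.1 kPa

n(NH4NO3) = 1.22 / 80.04 = 0.01524 mol
n(gas produced) = (3/1) × 0.01524 = 0.04572 mol
P = nRT/V = 0.04572 × 8.314 × 896.15 / 15.4 = 22.12 kPa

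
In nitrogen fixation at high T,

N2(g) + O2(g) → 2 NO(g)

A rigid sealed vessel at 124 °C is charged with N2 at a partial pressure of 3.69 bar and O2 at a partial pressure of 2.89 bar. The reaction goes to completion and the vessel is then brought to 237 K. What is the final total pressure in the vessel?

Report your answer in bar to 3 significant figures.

3.93 bar

Because the vessel is rigid and T is held at 124 °C, work the stoichiometry in partial pressures (P_i = n_iRT/V).
P(O2) required for 3.69 bar of N2 = (1/1) × 3.69 = 3.690 bar; available 2.89 bar, so O2 is limiting.
P(N2) remaining = 3.69 − (1/1) × 2.89 = 0.8000 bar
P(gaseous products) = (2)/1 × 2.89 = 5.780 bar
P_total at 124 °C = 0.8000 + 5.780 = 6.580 bar
Scaling to 237 K: P = 6.580 × 237/397.15 = 3.927 bar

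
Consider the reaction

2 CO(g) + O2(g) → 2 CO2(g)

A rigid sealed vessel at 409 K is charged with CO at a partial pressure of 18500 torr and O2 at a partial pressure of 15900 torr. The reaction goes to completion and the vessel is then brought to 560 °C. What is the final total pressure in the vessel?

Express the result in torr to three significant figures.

51200 torr

With V and T fixed, P_i ∝ n_i, so the mole ratios apply directly to partial pressures at 409 K.
P(O2) required for 18500 torr of CO = (1/2) × 18500 = 9250 torr; available 15900 torr, so CO is limiting.
P(O2) remaining = 15900 − (1/2) × 18500 = 6650 torr
P(gaseous products) = (2)/2 × 18500 = 18500 torr
P_total at 409 K = 6650 + 18500 = 25150 torr
Scaling to 560 °C: P = 25150 × 833.15/409 = 51230 torr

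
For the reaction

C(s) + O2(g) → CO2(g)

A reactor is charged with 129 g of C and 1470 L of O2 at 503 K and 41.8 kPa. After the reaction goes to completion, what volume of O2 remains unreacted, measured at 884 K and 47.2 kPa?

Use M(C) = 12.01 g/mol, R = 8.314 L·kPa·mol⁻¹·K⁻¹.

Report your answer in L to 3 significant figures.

n(C) = 129 / 12.01 = 10.74 mol
n(O2) = PV/RT = (41.8 × 1470) / (8.314 × 503) = 14.69 mol
For 10.74 mol C, stoichiometry requires (1/1) × 10.74 = 10.74 mol O2; 14.69 mol is available, so C is limiting.
n(O2) consumed = (1/1) × 10.74 = 10.74 mol; remaining = 14.69 − 10.74 = 3.950 mol
V(O2) = nRT/P = 3.950 × 8.314 × 884 / 47.2 = 615.1 L

615 L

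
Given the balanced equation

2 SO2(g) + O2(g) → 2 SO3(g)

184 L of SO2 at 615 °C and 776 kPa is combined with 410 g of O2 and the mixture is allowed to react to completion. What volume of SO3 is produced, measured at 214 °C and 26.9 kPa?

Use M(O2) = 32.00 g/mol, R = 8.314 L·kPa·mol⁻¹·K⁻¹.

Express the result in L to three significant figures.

2910 L

n(SO2) = PV/RT = (776 × 184) / (8.314 × 888.15) = 19.34 mol
n(O2) = 410 / 32.00 = 12.81 mol
For 19.34 mol SO2, stoichiometry requires (1/2) × 19.34 = 9.670 mol O2; 12.81 mol is available, so SO2 is limiting.
n(SO3) = (2/2) × 19.34 = 19.34 mol
V(SO3) = nRT/P = 19.34 × 8.314 × 487.15 / 26.9 = 2912 L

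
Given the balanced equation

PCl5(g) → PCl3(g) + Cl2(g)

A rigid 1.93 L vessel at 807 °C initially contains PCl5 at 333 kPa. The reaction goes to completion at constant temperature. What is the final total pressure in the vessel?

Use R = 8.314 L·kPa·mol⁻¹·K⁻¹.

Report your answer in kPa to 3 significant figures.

At constant T and V, P ∝ n(gas): 1 mol gas → 2 mol gas.
P_final = (2/1) × 333 = 666.0 kPa

666 kPa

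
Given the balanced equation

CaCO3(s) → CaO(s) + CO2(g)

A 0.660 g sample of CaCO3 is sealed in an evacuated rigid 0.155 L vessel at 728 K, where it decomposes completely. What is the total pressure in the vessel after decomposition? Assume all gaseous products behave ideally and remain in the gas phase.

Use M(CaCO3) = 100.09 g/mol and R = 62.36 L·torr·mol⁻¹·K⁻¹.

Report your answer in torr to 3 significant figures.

n(CaCO3) = 0.660 / 100.09 = 0.006594 mol
n(gas produced) = (1/1) × 0.006594 = 0.006594 mol
P = nRT/V = 0.006594 × 62.36 × 728 / 0.155 = 1931 torr

1930 torr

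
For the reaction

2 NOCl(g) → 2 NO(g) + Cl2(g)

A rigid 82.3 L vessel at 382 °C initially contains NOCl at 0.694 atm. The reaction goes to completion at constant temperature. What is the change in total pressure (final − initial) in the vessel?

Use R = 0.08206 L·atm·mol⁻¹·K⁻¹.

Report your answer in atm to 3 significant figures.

Since T and V are fixed, P_final/P_initial = n_final/n_initial = 3/2.
P_final = (3/2) × 0.694 = 1.041 atm; ΔP = 1.041 − 0.694 = 0.3470 atm

0.347 atm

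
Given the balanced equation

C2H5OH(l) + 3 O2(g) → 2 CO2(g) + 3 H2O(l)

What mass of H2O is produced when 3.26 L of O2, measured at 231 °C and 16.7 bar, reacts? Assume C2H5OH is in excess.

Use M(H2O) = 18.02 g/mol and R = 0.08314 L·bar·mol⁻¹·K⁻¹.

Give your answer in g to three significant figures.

23.4 g

n(O2) = PV/RT = (16.7 × 3.26) / (0.08314 × 504.15) = 1.299 mol
n(H2O) = (3/3) × 1.299 = 1.299 mol
m(H2O) = 1.299 × 18.02 = 23.41 g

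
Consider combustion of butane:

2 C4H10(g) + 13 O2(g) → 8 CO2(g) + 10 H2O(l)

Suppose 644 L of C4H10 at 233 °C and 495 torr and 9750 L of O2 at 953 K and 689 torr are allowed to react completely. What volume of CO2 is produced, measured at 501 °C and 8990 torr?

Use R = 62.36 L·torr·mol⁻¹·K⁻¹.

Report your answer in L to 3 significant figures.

n(C4H10) = PV/RT = (495 × 644) / (62.36 × 506.15) = 10.10 mol
n(O2) = PV/RT = (689 × 9750) / (62.36 × 953) = 113.0 mol
For 10.10 mol C4H10, stoichiometry requires (13/2) × 10.10 = 65.65 mol O2; 113.0 mol is available, so C4H10 is limiting.
n(CO2) = (8/2) × 10.10 = 40.40 mol
V(CO2) = nRT/P = 40.40 × 62.36 × 774.15 / 8990 = 216.9 L

217 L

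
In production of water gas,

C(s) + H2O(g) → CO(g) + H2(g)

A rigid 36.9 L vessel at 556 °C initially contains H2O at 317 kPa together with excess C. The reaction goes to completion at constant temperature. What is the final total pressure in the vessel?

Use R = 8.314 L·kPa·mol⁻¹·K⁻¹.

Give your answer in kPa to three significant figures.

634 kPa

Since T and V are fixed, P_final/P_initial = n_final/n_initial = 2/1.
P_final = (2/1) × 317 = 634.0 kPa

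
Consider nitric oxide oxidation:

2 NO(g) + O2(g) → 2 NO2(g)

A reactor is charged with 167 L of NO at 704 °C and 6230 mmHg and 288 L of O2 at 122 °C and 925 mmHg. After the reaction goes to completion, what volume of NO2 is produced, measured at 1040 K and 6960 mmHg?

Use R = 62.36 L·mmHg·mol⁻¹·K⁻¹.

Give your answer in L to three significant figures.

159 L

n(NO) = PV/RT = (6230 × 167) / (62.36 × 977.15) = 17.07 mol
n(O2) = PV/RT = (925 × 288) / (62.36 × 395.15) = 10.81 mol
For 17.07 mol NO, stoichiometry requires (1/2) × 17.07 = 8.535 mol O2; 10.81 mol is available, so NO is limiting.
n(NO2) = (2/2) × 17.07 = 17.07 mol
V(NO2) = nRT/P = 17.07 × 62.36 × 1040 / 6960 = 159.1 L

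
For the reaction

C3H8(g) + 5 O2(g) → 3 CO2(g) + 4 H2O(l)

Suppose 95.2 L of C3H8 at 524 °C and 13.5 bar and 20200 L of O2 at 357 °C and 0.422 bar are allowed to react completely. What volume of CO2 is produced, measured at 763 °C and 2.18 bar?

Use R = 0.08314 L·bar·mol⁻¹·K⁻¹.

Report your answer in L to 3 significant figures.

2300 L

n(C3H8) = PV/RT = (13.5 × 95.2) / (0.08314 × 797.15) = 19.39 mol
n(O2) = PV/RT = (0.422 × 20200) / (0.08314 × 630.15) = 162.7 mol
For 19.39 mol C3H8, stoichiometry requires (5/1) × 19.39 = 96.95 mol O2; 162.7 mol is available, so C3H8 is limiting.
n(CO2) = (3/1) × 19.39 = 58.17 mol
V(CO2) = nRT/P = 58.17 × 0.08314 × 1036.15 / 2.18 = 2299 L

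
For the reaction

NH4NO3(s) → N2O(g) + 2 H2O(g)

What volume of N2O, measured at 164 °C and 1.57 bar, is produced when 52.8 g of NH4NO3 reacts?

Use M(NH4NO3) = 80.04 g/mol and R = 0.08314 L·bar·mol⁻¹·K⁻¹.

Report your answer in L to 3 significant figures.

n(NH4NO3) = 52.80 / 80.04 = 0.6597 mol
n(N2O) = (1/1) × 0.6597 = 0.6597 mol
V = nRT/P = 0.6597 × 0.08314 × 437.15 / 1.57 = 15.27 L

15.3 L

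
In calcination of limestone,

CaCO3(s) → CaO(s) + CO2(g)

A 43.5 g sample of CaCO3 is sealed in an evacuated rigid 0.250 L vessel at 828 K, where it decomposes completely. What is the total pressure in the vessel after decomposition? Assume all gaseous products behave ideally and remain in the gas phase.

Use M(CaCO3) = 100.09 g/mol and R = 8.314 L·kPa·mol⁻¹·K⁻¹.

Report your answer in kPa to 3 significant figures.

n(CaCO3) = 43.5 / 100.09 = 0.4346 mol
n(gas produced) = (1/1) × 0.4346 = 0.4346 mol
P = nRT/V = 0.4346 × 8.314 × 828 / 0.250 = 11970 kPa

12000 kPa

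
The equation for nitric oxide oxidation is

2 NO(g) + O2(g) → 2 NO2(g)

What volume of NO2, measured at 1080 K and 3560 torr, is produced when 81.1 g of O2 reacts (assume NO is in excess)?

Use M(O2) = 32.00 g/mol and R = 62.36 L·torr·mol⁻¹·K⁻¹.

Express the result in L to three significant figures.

95.9 L

n(O2) = 81.10 / 32.00 = 2.534 mol
n(NO2) = (2/1) × 2.534 = 5.068 mol
V = nRT/P = 5.068 × 62.36 × 1080 / 3560 = 95.88 L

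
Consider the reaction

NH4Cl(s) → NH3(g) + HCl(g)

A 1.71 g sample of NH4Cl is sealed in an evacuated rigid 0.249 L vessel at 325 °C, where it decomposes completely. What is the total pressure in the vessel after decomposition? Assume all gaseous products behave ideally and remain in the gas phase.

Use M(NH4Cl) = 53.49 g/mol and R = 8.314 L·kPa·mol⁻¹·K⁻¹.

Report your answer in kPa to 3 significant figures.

1280 kPa

n(NH4Cl) = 1.71 / 53.49 = 0.03197 mol
n(gas produced) = (2/1) × 0.03197 = 0.06394 mol
P = nRT/V = 0.06394 × 8.314 × 598.15 / 0.249 = 1277 kPa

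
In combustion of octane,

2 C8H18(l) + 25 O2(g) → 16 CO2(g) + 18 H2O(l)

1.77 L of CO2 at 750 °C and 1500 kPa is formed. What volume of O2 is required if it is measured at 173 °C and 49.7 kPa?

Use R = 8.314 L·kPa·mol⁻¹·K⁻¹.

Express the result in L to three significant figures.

n(CO2) = PV/RT = (1500 × 1.77) / (8.314 × 1023.15) = 0.3121 mol
n(O2) = (25/16) × 0.3121 = 0.4877 mol
V = nRT/P = 0.4877 × 8.314 × 446.15 / 49.7 = 36.40 L

36.4 L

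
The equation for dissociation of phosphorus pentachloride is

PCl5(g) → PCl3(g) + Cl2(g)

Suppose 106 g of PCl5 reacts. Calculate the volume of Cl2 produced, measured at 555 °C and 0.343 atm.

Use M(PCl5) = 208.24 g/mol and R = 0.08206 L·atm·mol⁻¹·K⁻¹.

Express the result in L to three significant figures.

n(PCl5) = 106.0 / 208.24 = 0.5090 mol
n(Cl2) = (1/1) × 0.5090 = 0.5090 mol
V = nRT/P = 0.5090 × 0.08206 × 828.15 / 0.343 = 100.8 L

101 L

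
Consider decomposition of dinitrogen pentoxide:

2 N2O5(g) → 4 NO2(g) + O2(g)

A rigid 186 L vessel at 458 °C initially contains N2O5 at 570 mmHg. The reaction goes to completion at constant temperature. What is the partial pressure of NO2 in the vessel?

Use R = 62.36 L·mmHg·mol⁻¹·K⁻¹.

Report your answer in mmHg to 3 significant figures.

n(N2O5)₀ = PV/RT = (570 × 186) / (62.36 × 731.15) = 2.325 mol
n(NO2) = (4/2) × 2.325 = 4.650 mol
P(NO2) = nRT/V = 4.650 × 62.36 × 731.15 / 186 = 1140 mmHg

1140 mmHg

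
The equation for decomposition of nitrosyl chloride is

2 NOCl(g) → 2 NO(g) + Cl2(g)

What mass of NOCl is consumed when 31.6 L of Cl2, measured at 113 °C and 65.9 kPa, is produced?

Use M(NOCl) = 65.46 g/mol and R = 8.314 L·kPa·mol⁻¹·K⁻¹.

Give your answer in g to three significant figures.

84.9 g

n(Cl2) = PV/RT = (65.9 × 31.6) / (8.314 × 386.15) = 0.6486 mol
n(NOCl) = (2/1) × 0.6486 = 1.297 mol
m(NOCl) = 1.297 × 65.46 = 84.90 g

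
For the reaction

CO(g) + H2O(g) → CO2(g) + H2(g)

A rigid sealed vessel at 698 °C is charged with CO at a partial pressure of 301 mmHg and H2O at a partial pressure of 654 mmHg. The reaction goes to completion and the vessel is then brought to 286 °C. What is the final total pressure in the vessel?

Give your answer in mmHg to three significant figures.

550 mmHg

Because the vessel is rigid and T is held at 698 °C, work the stoichiometry in partial pressures (P_i = n_iRT/V).
P(H2O) required for 301 mmHg of CO = (1/1) × 301 = 301.0 mmHg; available 654 mmHg, so CO is limiting.
P(H2O) remaining = 654 − (1/1) × 301 = 353.0 mmHg
P(gaseous products) = (1+1)/1 × 301 = 602.0 mmHg
P_total at 698 °C = 353.0 + 602.0 = 955.0 mmHg
Scaling to 286 °C: P = 955.0 × 559.15/971.15 = 549.9 mmHg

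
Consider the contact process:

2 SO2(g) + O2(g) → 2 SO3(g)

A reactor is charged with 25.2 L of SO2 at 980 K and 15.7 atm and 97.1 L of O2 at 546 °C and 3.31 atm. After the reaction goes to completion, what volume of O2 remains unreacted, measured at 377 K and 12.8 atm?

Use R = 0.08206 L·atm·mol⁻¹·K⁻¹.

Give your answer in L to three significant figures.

5.61 L

n(SO2) = PV/RT = (15.7 × 25.2) / (0.08206 × 980) = 4.920 mol
n(O2) = PV/RT = (3.31 × 97.1) / (0.08206 × 819.15) = 4.781 mol
For 4.920 mol SO2, stoichiometry requires (1/2) × 4.920 = 2.460 mol O2; 4.781 mol is available, so SO2 is limiting.
n(O2) consumed = (1/2) × 4.920 = 2.460 mol; remaining = 4.781 − 2.460 = 2.321 mol
V(O2) = nRT/P = 2.321 × 0.08206 × 377 / 12.8 = 5.610 L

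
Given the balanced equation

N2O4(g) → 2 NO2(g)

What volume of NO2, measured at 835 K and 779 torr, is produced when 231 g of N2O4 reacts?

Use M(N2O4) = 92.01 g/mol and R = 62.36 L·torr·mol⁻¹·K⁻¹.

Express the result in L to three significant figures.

336 L

n(N2O4) = 231.0 / 92.01 = 2.511 mol
n(NO2) = (2/1) × 2.511 = 5.022 mol
V = nRT/P = 5.022 × 62.36 × 835 / 779 = 335.7 L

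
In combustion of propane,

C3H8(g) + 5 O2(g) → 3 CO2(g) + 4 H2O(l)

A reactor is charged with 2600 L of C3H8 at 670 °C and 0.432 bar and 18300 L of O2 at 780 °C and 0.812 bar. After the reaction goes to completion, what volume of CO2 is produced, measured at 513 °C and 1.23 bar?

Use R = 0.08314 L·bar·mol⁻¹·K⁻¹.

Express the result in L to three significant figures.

n(C3H8) = PV/RT = (0.432 × 2600) / (0.08314 × 943.15) = 14.32 mol
n(O2) = PV/RT = (0.812 × 18300) / (0.08314 × 1053.15) = 169.7 mol
For 14.32 mol C3H8, stoichiometry requires (5/1) × 14.32 = 71.60 mol O2; 169.7 mol is available, so C3H8 is limiting.
n(CO2) = (3/1) × 14.32 = 42.96 mol
V(CO2) = nRT/P = 42.96 × 0.08314 × 786.15 / 1.23 = 2283 L

2280 L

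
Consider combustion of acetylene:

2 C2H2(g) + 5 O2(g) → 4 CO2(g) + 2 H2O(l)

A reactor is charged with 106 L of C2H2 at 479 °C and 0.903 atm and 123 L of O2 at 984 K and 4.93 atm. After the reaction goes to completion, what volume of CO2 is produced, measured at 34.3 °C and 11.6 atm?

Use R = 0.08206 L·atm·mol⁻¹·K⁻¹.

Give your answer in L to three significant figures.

6.75 L

n(C2H2) = PV/RT = (0.903 × 106) / (0.08206 × 752.15) = 1.551 mol
n(O2) = PV/RT = (4.93 × 123) / (0.08206 × 984) = 7.510 mol
For 1.551 mol C2H2, stoichiometry requires (5/2) × 1.551 = 3.877 mol O2; 7.510 mol is available, so C2H2 is limiting.
n(CO2) = (4/2) × 1.551 = 3.102 mol
V(CO2) = nRT/P = 3.102 × 0.08206 × 307.45 / 11.6 = 6.747 L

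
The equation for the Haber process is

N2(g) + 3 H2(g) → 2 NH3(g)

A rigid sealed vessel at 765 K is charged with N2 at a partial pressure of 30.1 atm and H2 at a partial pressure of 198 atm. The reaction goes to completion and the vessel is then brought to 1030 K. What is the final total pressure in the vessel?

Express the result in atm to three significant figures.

226 atm

At constant V, partial pressures at 765 K are proportional to moles, so apply stoichiometry directly to pressures.
P(H2) required for 30.1 atm of N2 = (3/1) × 30.1 = 90.30 atm; available 198 atm, so N2 is limiting.
P(H2) remaining = 198 − (3/1) × 30.1 = 107.7 atm
P(gaseous products) = (2)/1 × 30.1 = 60.20 atm
P_total at 765 K = 107.7 + 60.20 = 167.9 atm
Scaling to 1030 K: P = 167.9 × 1030/765 = 226.1 atm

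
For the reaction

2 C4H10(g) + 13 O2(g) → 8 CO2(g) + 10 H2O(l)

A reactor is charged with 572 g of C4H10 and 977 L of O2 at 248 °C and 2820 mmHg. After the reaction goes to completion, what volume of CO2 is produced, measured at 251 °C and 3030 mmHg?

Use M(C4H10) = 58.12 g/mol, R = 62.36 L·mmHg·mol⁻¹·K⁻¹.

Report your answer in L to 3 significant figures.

n(C4H10) = 572 / 58.12 = 9.842 mol
n(O2) = PV/RT = (2820 × 977) / (62.36 × 521.15) = 84.78 mol
For 9.842 mol C4H10, stoichiometry requires (13/2) × 9.842 = 63.97 mol O2; 84.78 mol is available, so C4H10 is limiting.
n(CO2) = (8/2) × 9.842 = 39.37 mol
V(CO2) = nRT/P = 39.37 × 62.36 × 524.15 / 3030 = 424.7 L

425 L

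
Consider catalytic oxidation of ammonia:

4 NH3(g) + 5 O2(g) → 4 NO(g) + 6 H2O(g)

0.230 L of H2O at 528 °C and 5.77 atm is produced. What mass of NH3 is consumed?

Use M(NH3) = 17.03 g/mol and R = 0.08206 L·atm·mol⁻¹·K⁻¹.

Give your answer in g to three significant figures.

0.229 g

n(H2O) = PV/RT = (5.77 × 0.230) / (0.08206 × 801.15) = 0.02019 mol
n(NH3) = (4/6) × 0.02019 = 0.01346 mol
m(NH3) = 0.01346 × 17.03 = 0.2292 g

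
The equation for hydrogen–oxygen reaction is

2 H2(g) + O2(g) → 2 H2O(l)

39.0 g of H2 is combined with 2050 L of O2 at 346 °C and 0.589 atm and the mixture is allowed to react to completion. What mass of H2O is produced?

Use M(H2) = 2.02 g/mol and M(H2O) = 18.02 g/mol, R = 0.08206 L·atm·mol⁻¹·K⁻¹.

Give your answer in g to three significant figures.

n(H2) = 39.0 / 2.02 = 19.31 mol
n(O2) = PV/RT = (0.589 × 2050) / (0.08206 × 619.15) = 23.77 mol
For 19.31 mol H2, stoichiometry requires (1/2) × 19.31 = 9.655 mol O2; 23.77 mol is available, so H2 is limiting.
n(H2O) = (2/2) × 19.31 = 19.31 mol
m(H2O) = 19.31 × 18.02 = 348.0 g

348 g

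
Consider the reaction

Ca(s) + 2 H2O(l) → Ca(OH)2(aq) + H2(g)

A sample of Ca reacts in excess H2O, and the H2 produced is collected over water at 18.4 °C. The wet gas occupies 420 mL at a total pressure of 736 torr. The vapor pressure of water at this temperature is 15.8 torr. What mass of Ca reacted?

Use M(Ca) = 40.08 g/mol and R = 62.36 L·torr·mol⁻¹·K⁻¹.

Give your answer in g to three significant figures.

P(H2) = 736 − 15.8 = 720.2 torr
n(H2) = PV/RT = (720.2 × 0.4200) / (62.36 × 291.55) = 0.01664 mol
n(Ca) = (1/1) × 0.01664 = 0.01664 mol
m(Ca) = 0.01664 × 40.08 = 0.6669 g

0.667 g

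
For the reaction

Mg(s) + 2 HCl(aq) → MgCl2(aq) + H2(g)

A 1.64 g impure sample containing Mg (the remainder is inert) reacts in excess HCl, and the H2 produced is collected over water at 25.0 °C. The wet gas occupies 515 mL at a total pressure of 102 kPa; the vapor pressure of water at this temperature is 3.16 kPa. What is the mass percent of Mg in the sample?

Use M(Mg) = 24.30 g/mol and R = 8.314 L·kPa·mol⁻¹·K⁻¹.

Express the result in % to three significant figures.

30.4 %

P(H2) = 102 − 3.16 = 98.84 kPa
n(H2) = PV/RT = (98.84 × 0.5150) / (8.314 × 298.15) = 0.02054 mol
n(Mg) = (1/1) × 0.02054 = 0.02054 mol
m(Mg) = 0.02054 × 24.30 = 0.4991 g
%Mg = 0.4991 / 1.64 × 100 = 30.43%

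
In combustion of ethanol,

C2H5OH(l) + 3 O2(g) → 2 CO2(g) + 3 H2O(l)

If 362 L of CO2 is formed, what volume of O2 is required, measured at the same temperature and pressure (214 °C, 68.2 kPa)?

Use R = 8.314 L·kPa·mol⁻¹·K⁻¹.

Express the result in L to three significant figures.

543 L

At constant T and P, gas volumes are in the mole ratio: V(O2) = (3/2) × 362 = 543.0 L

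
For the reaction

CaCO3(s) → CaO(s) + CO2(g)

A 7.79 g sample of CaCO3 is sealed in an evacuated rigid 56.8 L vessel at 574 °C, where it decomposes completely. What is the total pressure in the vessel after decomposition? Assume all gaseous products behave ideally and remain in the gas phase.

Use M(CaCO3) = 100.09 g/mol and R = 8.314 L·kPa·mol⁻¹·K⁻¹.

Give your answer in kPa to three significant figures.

9.65 kPa

n(CaCO3) = 7.79 / 100.09 = 0.07783 mol
n(gas produced) = (1/1) × 0.07783 = 0.07783 mol
P = nRT/V = 0.07783 × 8.314 × 847.15 / 56.8 = 9.651 kPa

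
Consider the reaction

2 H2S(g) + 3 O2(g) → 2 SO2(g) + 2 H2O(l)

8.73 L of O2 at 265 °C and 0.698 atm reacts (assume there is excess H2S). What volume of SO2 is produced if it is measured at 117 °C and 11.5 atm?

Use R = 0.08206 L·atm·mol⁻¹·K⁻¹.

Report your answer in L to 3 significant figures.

0.256 L

n(O2) = PV/RT = (0.698 × 8.73) / (0.08206 × 538.15) = 0.1380 mol
n(SO2) = (2/3) × 0.1380 = 0.09200 mol
V = nRT/P = 0.09200 × 0.08206 × 390.15 / 11.5 = 0.2561 L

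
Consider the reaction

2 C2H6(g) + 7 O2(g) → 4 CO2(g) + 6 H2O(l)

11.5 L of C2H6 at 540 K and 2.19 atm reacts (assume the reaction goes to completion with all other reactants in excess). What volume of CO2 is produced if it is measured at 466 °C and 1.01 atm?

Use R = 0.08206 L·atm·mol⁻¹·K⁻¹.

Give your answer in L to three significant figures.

68.3 L

n(C2H6) = PV/RT = (2.19 × 11.5) / (0.08206 × 540) = 0.5684 mol
n(CO2) = (4/2) × 0.5684 = 1.137 mol
V = nRT/P = 1.137 × 0.08206 × 739.15 / 1.01 = 68.28 L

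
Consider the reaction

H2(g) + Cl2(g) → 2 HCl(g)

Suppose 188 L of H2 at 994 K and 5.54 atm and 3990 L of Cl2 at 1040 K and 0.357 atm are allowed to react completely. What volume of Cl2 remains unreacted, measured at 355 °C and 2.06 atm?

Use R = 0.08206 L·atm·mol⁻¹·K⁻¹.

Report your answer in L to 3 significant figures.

98.1 L

n(H2) = PV/RT = (5.54 × 188) / (0.08206 × 994) = 12.77 mol
n(Cl2) = PV/RT = (0.357 × 3990) / (0.08206 × 1040) = 16.69 mol
For 12.77 mol H2, stoichiometry requires (1/1) × 12.77 = 12.77 mol Cl2; 16.69 mol is available, so H2 is limiting.
n(Cl2) consumed = (1/1) × 12.77 = 12.77 mol; remaining = 16.69 − 12.77 = 3.920 mol
V(Cl2) = nRT/P = 3.920 × 0.08206 × 628.15 / 2.06 = 98.09 L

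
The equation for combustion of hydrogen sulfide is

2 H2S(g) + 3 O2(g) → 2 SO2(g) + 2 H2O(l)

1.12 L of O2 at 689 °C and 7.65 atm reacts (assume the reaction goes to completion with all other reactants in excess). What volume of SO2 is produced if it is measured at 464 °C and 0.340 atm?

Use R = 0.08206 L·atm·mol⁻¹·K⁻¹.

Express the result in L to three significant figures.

n(O2) = PV/RT = (7.65 × 1.12) / (0.08206 × 962.15) = 0.1085 mol
n(SO2) = (2/3) × 0.1085 = 0.07233 mol
V = nRT/P = 0.07233 × 0.08206 × 737.15 / 0.340 = 12.87 L

12.9 L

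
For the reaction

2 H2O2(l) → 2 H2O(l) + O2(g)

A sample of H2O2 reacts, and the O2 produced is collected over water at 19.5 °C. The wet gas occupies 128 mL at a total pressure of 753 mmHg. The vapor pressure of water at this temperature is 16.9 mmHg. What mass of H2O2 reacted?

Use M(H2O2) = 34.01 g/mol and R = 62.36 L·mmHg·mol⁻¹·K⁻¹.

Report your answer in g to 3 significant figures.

P(O2) = 753 − 16.9 = 736.1 mmHg
n(O2) = PV/RT = (736.1 × 0.1280) / (62.36 × 292.65) = 0.005163 mol
n(H2O2) = (2/1) × 0.005163 = 0.01033 mol
m(H2O2) = 0.01033 × 34.01 = 0.3513 g

0.351 g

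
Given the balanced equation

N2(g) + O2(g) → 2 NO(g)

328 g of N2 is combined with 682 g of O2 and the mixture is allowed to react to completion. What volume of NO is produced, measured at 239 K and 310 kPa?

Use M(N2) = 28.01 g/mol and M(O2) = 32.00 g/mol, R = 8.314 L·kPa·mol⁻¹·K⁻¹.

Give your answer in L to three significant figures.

n(N2) = 328 / 28.01 = 11.71 mol
n(O2) = 682 / 32.00 = 21.31 mol
For 11.71 mol N2, stoichiometry requires (1/1) × 11.71 = 11.71 mol O2; 21.31 mol is available, so N2 is limiting.
n(NO) = (2/1) × 11.71 = 23.42 mol
V(NO) = nRT/P = 23.42 × 8.314 × 239 / 310 = 150.1 L

150 L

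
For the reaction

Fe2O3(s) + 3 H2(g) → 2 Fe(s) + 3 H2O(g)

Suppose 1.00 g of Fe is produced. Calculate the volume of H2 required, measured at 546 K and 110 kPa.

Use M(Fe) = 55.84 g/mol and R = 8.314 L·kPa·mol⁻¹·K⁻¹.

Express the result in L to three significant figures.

n(Fe) = 1.000 / 55.84 = 0.01791 mol
n(H2) = (3/2) × 0.01791 = 0.02686 mol
V = nRT/P = 0.02686 × 8.314 × 546 / 110 = 1.108 L

1.11 L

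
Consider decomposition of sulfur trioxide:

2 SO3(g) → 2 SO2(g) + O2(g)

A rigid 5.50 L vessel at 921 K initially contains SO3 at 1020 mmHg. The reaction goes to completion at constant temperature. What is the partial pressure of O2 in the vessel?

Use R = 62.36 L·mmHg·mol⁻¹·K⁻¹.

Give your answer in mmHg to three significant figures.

510 mmHg

n(SO3)₀ = PV/RT = (1020 × 5.50) / (62.36 × 921) = 0.09768 mol
n(O2) = (1/2) × 0.09768 = 0.04884 mol
P(O2) = nRT/V = 0.04884 × 62.36 × 921 / 5.50 = 510.0 mmHg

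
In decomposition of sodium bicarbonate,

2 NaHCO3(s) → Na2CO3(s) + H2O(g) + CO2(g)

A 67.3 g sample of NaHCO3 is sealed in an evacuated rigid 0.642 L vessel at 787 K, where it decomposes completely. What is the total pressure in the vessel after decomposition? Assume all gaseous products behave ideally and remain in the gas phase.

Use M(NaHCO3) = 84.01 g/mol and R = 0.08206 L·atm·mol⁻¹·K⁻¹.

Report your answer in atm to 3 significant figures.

80.6 atm

n(NaHCO3) = 67.3 / 84.01 = 0.8011 mol
n(gas produced) = (2/2) × 0.8011 = 0.8011 mol
P = nRT/V = 0.8011 × 0.08206 × 787 / 0.642 = 80.59 atm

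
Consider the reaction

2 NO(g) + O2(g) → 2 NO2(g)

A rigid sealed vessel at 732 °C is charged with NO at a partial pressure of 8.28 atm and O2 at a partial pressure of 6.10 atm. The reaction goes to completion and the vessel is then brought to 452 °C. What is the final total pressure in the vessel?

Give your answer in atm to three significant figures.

7.39 atm

With V and T fixed, P_i ∝ n_i, so the mole ratios apply directly to partial pressures at 732 °C.
P(O2) required for 8.28 atm of NO = (1/2) × 8.28 = 4.140 atm; available 6.10 atm, so NO is limiting.
P(O2) remaining = 6.10 − (1/2) × 8.28 = 1.960 atm
P(gaseous products) = (2)/2 × 8.28 = 8.280 atm
P_total at 732 °C = 1.960 + 8.280 = 10.24 atm
Scaling to 452 °C: P = 10.24 × 725.15/1005.15 = 7.387 atm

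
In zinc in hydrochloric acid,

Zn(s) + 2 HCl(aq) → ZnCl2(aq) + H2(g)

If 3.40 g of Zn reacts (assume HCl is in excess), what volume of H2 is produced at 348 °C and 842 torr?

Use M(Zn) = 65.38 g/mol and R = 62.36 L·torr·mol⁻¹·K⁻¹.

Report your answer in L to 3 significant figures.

2.39 L

n(Zn) = 3.400 / 65.38 = 0.05200 mol
n(H2) = (1/1) × 0.05200 = 0.05200 mol
V = nRT/P = 0.05200 × 62.36 × 621.15 / 842 = 2.392 L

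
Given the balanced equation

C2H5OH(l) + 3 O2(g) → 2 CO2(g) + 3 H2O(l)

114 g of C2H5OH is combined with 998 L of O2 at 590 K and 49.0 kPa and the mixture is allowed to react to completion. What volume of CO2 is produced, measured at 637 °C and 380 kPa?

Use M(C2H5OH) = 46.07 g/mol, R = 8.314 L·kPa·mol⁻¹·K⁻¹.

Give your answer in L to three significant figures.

98.5 L

n(C2H5OH) = 114 / 46.07 = 2.474 mol
n(O2) = PV/RT = (49.0 × 998) / (8.314 × 590) = 9.969 mol
For 2.474 mol C2H5OH, stoichiometry requires (3/1) × 2.474 = 7.422 mol O2; 9.969 mol is available, so C2H5OH is limiting.
n(CO2) = (2/1) × 2.474 = 4.948 mol
V(CO2) = nRT/P = 4.948 × 8.314 × 910.15 / 380 = 98.53 L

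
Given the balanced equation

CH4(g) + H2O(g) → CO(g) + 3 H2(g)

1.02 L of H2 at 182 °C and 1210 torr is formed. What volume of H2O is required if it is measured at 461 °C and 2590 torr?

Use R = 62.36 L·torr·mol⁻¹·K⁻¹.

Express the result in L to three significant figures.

0.256 L

n(H2) = PV/RT = (1210 × 1.02) / (62.36 × 455.15) = 0.04348 mol
n(H2O) = (1/3) × 0.04348 = 0.01449 mol
V = nRT/P = 0.01449 × 62.36 × 734.15 / 2590 = 0.2561 L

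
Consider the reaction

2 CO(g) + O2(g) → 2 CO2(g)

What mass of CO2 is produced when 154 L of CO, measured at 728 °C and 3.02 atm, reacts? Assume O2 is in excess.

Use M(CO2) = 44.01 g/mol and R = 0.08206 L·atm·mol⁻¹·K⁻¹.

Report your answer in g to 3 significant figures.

n(CO) = PV/RT = (3.02 × 154) / (0.08206 × 1001.15) = 5.661 mol
n(CO2) = (2/2) × 5.661 = 5.661 mol
m(CO2) = 5.661 × 44.01 = 249.1 g

249 g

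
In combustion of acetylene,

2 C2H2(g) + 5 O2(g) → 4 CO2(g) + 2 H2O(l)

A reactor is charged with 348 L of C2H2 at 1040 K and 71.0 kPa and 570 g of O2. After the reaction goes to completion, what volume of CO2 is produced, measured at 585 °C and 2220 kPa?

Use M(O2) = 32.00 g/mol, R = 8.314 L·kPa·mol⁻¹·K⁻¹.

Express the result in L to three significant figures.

n(C2H2) = PV/RT = (71.0 × 348) / (8.314 × 1040) = 2.858 mol
n(O2) = 570 / 32.00 = 17.81 mol
For 2.858 mol C2H2, stoichiometry requires (5/2) × 2.858 = 7.145 mol O2; 17.81 mol is available, so C2H2 is limiting.
n(CO2) = (4/2) × 2.858 = 5.716 mol
V(CO2) = nRT/P = 5.716 × 8.314 × 858.15 / 2220 = 18.37 L

18.4 L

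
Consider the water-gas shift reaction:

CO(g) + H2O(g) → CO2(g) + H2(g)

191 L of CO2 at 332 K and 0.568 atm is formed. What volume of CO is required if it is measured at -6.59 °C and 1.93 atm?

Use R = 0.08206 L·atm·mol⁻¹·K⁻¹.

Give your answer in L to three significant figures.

45.1 L

n(CO2) = PV/RT = (0.568 × 191) / (0.08206 × 332) = 3.982 mol
n(CO) = (1/1) × 3.982 = 3.982 mol
V = nRT/P = 3.982 × 0.08206 × 266.56 / 1.93 = 45.13 L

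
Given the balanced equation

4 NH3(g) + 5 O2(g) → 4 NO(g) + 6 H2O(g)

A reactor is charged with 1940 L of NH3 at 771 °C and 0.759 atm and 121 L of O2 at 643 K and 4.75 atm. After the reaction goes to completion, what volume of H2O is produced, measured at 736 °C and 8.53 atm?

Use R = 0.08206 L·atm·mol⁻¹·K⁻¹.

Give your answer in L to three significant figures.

127 L

n(NH3) = PV/RT = (0.759 × 1940) / (0.08206 × 1044.15) = 17.18 mol
n(O2) = PV/RT = (4.75 × 121) / (0.08206 × 643) = 10.89 mol
For 17.18 mol NH3, stoichiometry requires (5/4) × 17.18 = 21.48 mol O2; 10.89 mol is available, so O2 is limiting.
n(H2O) = (6/5) × 10.89 = 13.07 mol
V(H2O) = nRT/P = 13.07 × 0.08206 × 1009.15 / 8.53 = 126.9 L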